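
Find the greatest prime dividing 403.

31

403 = 13 · 31
31 is prime.
So 403 = 13 · 31; the largest prime factor is 31.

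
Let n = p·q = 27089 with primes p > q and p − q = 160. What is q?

Since p = q + 160, we have 27089 = q(q + 160), so q² + 160q − 27089 = 0.
Discriminant: 160² + 4·27089 = 25600 + 108356 = 133956; √133956 = 366.
q = (−160 + 366)/2 = 103, and p = q + 160 = 263.
Check: 103 · 263 = 27089.

103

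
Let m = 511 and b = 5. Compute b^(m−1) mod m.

5^1 ≡ 5 (mod 511)
5^2 ≡ 5^2 = 25 ≡ 25 (mod 511)
5^4 ≡ 25^2 = 625 ≡ 114 (mod 511)
5^8 ≡ 114^2 = 12996 ≡ 221 (mod 511)
5^16 ≡ 221^2 = 48841 ≡ 296 (mod 511)
5^32 ≡ 296^2 = 87616 ≡ 235 (mod 511)
5^64 ≡ 235^2 = 55225 ≡ 37 (mod 511)
5^128 ≡ 37^2 = 1369 ≡ 347 (mod 511)
5^256 ≡ 347^2 = 120409 ≡ 324 (mod 511)
510 = 256 + 128 + 64 + 32 + 16 + 8 + 4 + 2 in binary powers of 2.
So 5^510 ≡ 324 · 347 · 37 · 235 · 296 · 221 · 114 · 25 ≡ 295 (mod 511).
Since 295 ≠ 1, base 5 is a Fermat witness: 511 is composite.

295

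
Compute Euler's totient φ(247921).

234192

Factor: 247921 = 29 · 83 · 103.
φ(247921) = (29−1) · (83−1) · (103−1) = 28 · 82 · 102 = 234192.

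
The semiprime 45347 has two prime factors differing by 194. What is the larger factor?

331

Since p = q + 194, we have 45347 = q(q + 194), so q² + 194q − 45347 = 0.
Discriminant: 194² + 4·45347 = 37636 + 181388 = 219024; √219024 = 468.
q = (−194 + 468)/2 = 137, and p = q + 194 = 331.
Check: 137 · 331 = 45347.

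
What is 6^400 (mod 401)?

1

6^1 ≡ 6 (mod 401)
6^2 ≡ 6^2 = 36 ≡ 36 (mod 401)
6^4 ≡ 36^2 = 1296 ≡ 93 (mod 401)
6^8 ≡ 93^2 = 8649 ≡ 228 (mod 401)
6^16 ≡ 228^2 = 51984 ≡ 255 (mod 401)
6^32 ≡ 255^2 = 65025 ≡ 63 (mod 401)
6^64 ≡ 63^2 = 3969 ≡ 360 (mod 401)
6^128 ≡ 360^2 = 129600 ≡ 77 (mod 401)
6^256 ≡ 77^2 = 5929 ≡ 315 (mod 401)
400 = 256 + 128 + 16 in binary powers of 2.
So 6^400 ≡ 315 · 77 · 255 ≡ 1 (mod 401).
Since the result is 1, base 6 gives no evidence that 401 is composite.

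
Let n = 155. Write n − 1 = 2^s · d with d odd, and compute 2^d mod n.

155 − 1 = 154 = 2^1 · 77, so d = 77.
2^1 ≡ 2 (mod 155)
2^2 ≡ 2^2 = 4 ≡ 4 (mod 155)
2^4 ≡ 4^2 = 16 ≡ 16 (mod 155)
2^8 ≡ 16^2 = 256 ≡ 101 (mod 155)
2^16 ≡ 101^2 = 10201 ≡ 126 (mod 155)
2^32 ≡ 126^2 = 15876 ≡ 66 (mod 155)
2^64 ≡ 66^2 = 4356 ≡ 16 (mod 155)
77 = 64 + 8 + 4 + 1 in binary powers of 2.
So 2^77 ≡ 16 · 101 · 16 · 2 ≡ 97 (mod 155).
Squaring chain: 97; never reaches −1, so base 2 is a Miller–Rabin witness that 155 is composite.

97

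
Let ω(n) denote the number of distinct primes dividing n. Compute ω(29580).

29580 = 2^2 · 7395
7395 = 3 · 2465
2465 = 5 · 493
493 = 17 · 29
29580 = 2^2 · 3 · 5 · 17 · 29, which has 5 distinct prime factors.

5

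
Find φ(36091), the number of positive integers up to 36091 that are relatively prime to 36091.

30720

Factor: 36091 = 11 · 17 · 193.
φ(36091) = (11−1) · (17−1) · (193−1) = 10 · 16 · 192 = 30720.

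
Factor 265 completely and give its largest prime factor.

53

265 = 5 · 53
53 is prime.
So 265 = 5 · 53; the largest prime factor is 53.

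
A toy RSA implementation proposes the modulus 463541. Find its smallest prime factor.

463541 is odd.
Digit sum 23, not divisible by 3.
Ends in 1: not divisible by 5.
7: 463541 = 7·66220 + 1
11: 463541 = 11·42140 + 1
13: 463541 = 13·35657

13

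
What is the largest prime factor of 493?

493 = 17 · 29
29 is prime.
So 493 = 17 · 29; the largest prime factor is 29.

29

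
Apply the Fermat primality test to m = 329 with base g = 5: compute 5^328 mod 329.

303

5^1 ≡ 5 (mod 329)
5^2 ≡ 5^2 = 25 ≡ 25 (mod 329)
5^4 ≡ 25^2 = 625 ≡ 296 (mod 329)
5^8 ≡ 296^2 = 87616 ≡ 102 (mod 329)
5^16 ≡ 102^2 = 10404 ≡ 205 (mod 329)
5^32 ≡ 205^2 = 42025 ≡ 242 (mod 329)
5^64 ≡ 242^2 = 58564 ≡ 2 (mod 329)
5^128 ≡ 2^2 = 4 ≡ 4 (mod 329)
5^256 ≡ 4^2 = 16 ≡ 16 (mod 329)
328 = 256 + 64 + 8 in binary powers of 2.
So 5^328 ≡ 16 · 2 · 102 ≡ 303 (mod 329).
Since 303 ≠ 1, base 5 is a Fermat witness: 329 is composite.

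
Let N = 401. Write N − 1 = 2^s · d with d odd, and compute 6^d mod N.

401 − 1 = 400 = 2^4 · 25, so d = 25.
6^1 ≡ 6 (mod 401)
6^2 ≡ 6^2 = 36 ≡ 36 (mod 401)
6^4 ≡ 36^2 = 1296 ≡ 93 (mod 401)
6^8 ≡ 93^2 = 8649 ≡ 228 (mod 401)
6^16 ≡ 228^2 = 51984 ≡ 255 (mod 401)
25 = 16 + 8 + 1 in binary powers of 2.
So 6^25 ≡ 255 · 228 · 6 ≡ 371 (mod 401).
Squaring chain: 371 → 98 → 381 → 400; reaches −1, so base 6 does not prove 401 composite.

371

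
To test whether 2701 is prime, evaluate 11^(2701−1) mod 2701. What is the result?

11^1 ≡ 11 (mod 2701)
11^2 ≡ 11^2 = 121 ≡ 121 (mod 2701)
11^4 ≡ 121^2 = 14641 ≡ 1136 (mod 2701)
11^8 ≡ 1136^2 = 1290496 ≡ 2119 (mod 2701)
11^16 ≡ 2119^2 = 4490161 ≡ 1099 (mod 2701)
11^32 ≡ 1099^2 = 1207801 ≡ 454 (mod 2701)
11^64 ≡ 454^2 = 206116 ≡ 840 (mod 2701)
11^128 ≡ 840^2 = 705600 ≡ 639 (mod 2701)
11^256 ≡ 639^2 = 408321 ≡ 470 (mod 2701)
11^512 ≡ 470^2 = 220900 ≡ 2119 (mod 2701)
11^1024 ≡ 2119^2 = 4490161 ≡ 1099 (mod 2701)
11^2048 ≡ 1099^2 = 1207801 ≡ 454 (mod 2701)
2700 = 2048 + 512 + 128 + 8 + 4 in binary powers of 2.
So 11^2700 ≡ 454 · 2119 · 639 · 2119 · 1136 ≡ 2554 (mod 2701).
Since 2554 ≠ 1, base 11 is a Fermat witness: 2701 is composite.

2554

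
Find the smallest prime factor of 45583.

79

45583 is odd.
Digit sum 25, not divisible by 3.
Ends in 3: not divisible by 5.
7: 45583 = 7·6511 + 6
11: 45583 = 11·4143 + 10
13: 45583 = 13·3506 + 5
17: 45583 = 17·2681 + 6
19: 45583 = 19·2399 + 2
23: 45583 = 23·1981 + 20
29: 45583 = 29·1571 + 24
31: 45583 = 31·1470 + 13
37: 45583 = 37·1231 + 36
41: 45583 = 41·1111 + 32
43: 45583 = 43·1060 + 3
47: 45583 = 47·969 + 40
53: 45583 = 53·860 + 3
59: 45583 = 59·772 + 35
61: 45583 = 61·747 + 16
67: 45583 = 67·680 + 23
71: 45583 = 71·642 + 1
73: 45583 = 73·624 + 31
79: 45583 = 79·577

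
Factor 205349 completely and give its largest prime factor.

97

205349 = 29 · 7081
7081 = 73 · 97
97 is prime.
So 205349 = 29 · 73 · 97; the largest prime factor is 97.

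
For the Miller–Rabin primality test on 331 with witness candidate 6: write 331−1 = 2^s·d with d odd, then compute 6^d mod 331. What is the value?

331 − 1 = 330 = 2^1 · 165, so d = 165.
6^1 ≡ 6 (mod 331)
6^2 ≡ 6^2 = 36 ≡ 36 (mod 331)
6^4 ≡ 36^2 = 1296 ≡ 303 (mod 331)
6^8 ≡ 303^2 = 91809 ≡ 122 (mod 331)
6^16 ≡ 122^2 = 14884 ≡ 320 (mod 331)
6^32 ≡ 320^2 = 102400 ≡ 121 (mod 331)
6^64 ≡ 121^2 = 14641 ≡ 77 (mod 331)
6^128 ≡ 77^2 = 5929 ≡ 302 (mod 331)
165 = 128 + 32 + 4 + 1 in binary powers of 2.
So 6^165 ≡ 302 · 121 · 303 · 6 ≡ 1 (mod 331).
Since 6^d ≡ 1 (mod 331), base 6 does not prove 331 composite.

1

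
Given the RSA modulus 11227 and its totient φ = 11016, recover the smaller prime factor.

φ(n) = (p−1)(q−1) = n − (p+q) + 1, so p + q = 11227 − 11016 + 1 = 212.
p and q are the roots of t² − 212t + 11227 = 0.
Discriminant: 212² − 4·11227 = 44944 − 44908 = 36; √36 = 6.
q = (212 − 6)/2 = 103, p = (212 + 6)/2 = 109.
Check: 103 · 109 = 11227.

103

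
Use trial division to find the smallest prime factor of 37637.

61

37637 is odd.
Digit sum 26, not divisible by 3.
Ends in 7: not divisible by 5.
7: 37637 = 7·5376 + 5
11: 37637 = 11·3421 + 6
13: 37637 = 13·2895 + 2
17: 37637 = 17·2213 + 16
19: 37637 = 19·1980 + 17
23: 37637 = 23·1636 + 9
29: 37637 = 29·1297 + 24
31: 37637 = 31·1214 + 3
37: 37637 = 37·1017 + 8
41: 37637 = 41·917 + 40
43: 37637 = 43·875 + 12
47: 37637 = 47·800 + 37
53: 37637 = 53·710 + 7
59: 37637 = 59·637 + 54
61: 37637 = 61·617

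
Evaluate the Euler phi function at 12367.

Factor: 12367 = 83 · 149.
φ(12367) = (83−1) · (149−1) = 82 · 148 = 12136.

12136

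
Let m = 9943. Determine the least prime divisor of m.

61

9943 is odd.
Digit sum 25, not divisible by 3.
Ends in 3: not divisible by 5.
7: 9943 = 7·1420 + 3
11: 9943 = 11·903 + 10
13: 9943 = 13·764 + 11
17: 9943 = 17·584 + 15
19: 9943 = 19·523 + 6
23: 9943 = 23·432 + 7
29: 9943 = 29·342 + 25
31: 9943 = 31·320 + 23
37: 9943 = 37·268 + 27
41: 9943 = 41·242 + 21
43: 9943 = 43·231 + 10
47: 9943 = 47·211 + 26
53: 9943 = 53·187 + 32
59: 9943 = 59·168 + 31
61: 9943 = 61·163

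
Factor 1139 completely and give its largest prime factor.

67

1139 = 17 · 67
67 is prime.
So 1139 = 17 · 67; the largest prime factor is 67.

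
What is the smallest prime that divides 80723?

89

80723 is odd.
Digit sum 20, not divisible by 3.
Ends in 3: not divisible by 5.
7: 80723 = 7·11531 + 6
11: 80723 = 11·7338 + 5
13: 80723 = 13·6209 + 6
17: 80723 = 17·4748 + 7
19: 80723 = 19·4248 + 11
23: 80723 = 23·3509 + 16
29: 80723 = 29·2783 + 16
31: 80723 = 31·2603 + 30
37: 80723 = 37·2181 + 26
41: 80723 = 41·1968 + 35
43: 80723 = 43·1877 + 12
47: 80723 = 47·1717 + 24
53: 80723 = 53·1523 + 4
59: 80723 = 59·1368 + 11
61: 80723 = 61·1323 + 20
67: 80723 = 67·1204 + 55
71: 80723 = 71·1136 + 67
73: 80723 = 73·1105 + 58
79: 80723 = 79·1021 + 64
83: 80723 = 83·972 + 47
89: 80723 = 89·907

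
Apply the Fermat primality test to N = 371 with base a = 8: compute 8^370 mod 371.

8^1 ≡ 8 (mod 371)
8^2 ≡ 8^2 = 64 ≡ 64 (mod 371)
8^4 ≡ 64^2 = 4096 ≡ 15 (mod 371)
8^8 ≡ 15^2 = 225 ≡ 225 (mod 371)
8^16 ≡ 225^2 = 50625 ≡ 169 (mod 371)
8^32 ≡ 169^2 = 28561 ≡ 365 (mod 371)
8^64 ≡ 365^2 = 133225 ≡ 36 (mod 371)
8^128 ≡ 36^2 = 1296 ≡ 183 (mod 371)
8^256 ≡ 183^2 = 33489 ≡ 99 (mod 371)
370 = 256 + 64 + 32 + 16 + 2 in binary powers of 2.
So 8^370 ≡ 99 · 36 · 365 · 169 · 64 ≡ 218 (mod 371).
Since 218 ≠ 1, base 8 is a Fermat witness: 371 is composite.

218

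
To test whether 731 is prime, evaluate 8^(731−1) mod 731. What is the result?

64

8^1 ≡ 8 (mod 731)
8^2 ≡ 8^2 = 64 ≡ 64 (mod 731)
8^4 ≡ 64^2 = 4096 ≡ 441 (mod 731)
8^8 ≡ 441^2 = 194481 ≡ 35 (mod 731)
8^16 ≡ 35^2 = 1225 ≡ 494 (mod 731)
8^32 ≡ 494^2 = 244036 ≡ 613 (mod 731)
8^64 ≡ 613^2 = 375769 ≡ 35 (mod 731)
8^128 ≡ 35^2 = 1225 ≡ 494 (mod 731)
8^256 ≡ 494^2 = 244036 ≡ 613 (mod 731)
8^512 ≡ 613^2 = 375769 ≡ 35 (mod 731)
730 = 512 + 128 + 64 + 16 + 8 + 2 in binary powers of 2.
So 8^730 ≡ 35 · 494 · 35 · 494 · 35 · 64 ≡ 64 (mod 731).
Since 64 ≠ 1, base 8 is a Fermat witness: 731 is composite.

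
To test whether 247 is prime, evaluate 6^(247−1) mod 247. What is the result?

6^1 ≡ 6 (mod 247)
6^2 ≡ 6^2 = 36 ≡ 36 (mod 247)
6^4 ≡ 36^2 = 1296 ≡ 61 (mod 247)
6^8 ≡ 61^2 = 3721 ≡ 16 (mod 247)
6^16 ≡ 16^2 = 256 ≡ 9 (mod 247)
6^32 ≡ 9^2 = 81 ≡ 81 (mod 247)
6^64 ≡ 81^2 = 6561 ≡ 139 (mod 247)
6^128 ≡ 139^2 = 19321 ≡ 55 (mod 247)
246 = 128 + 64 + 32 + 16 + 4 + 2 in binary powers of 2.
So 6^246 ≡ 55 · 139 · 81 · 9 · 61 · 36 ≡ 64 (mod 247).
Since 64 ≠ 1, base 6 is a Fermat witness: 247 is composite.

64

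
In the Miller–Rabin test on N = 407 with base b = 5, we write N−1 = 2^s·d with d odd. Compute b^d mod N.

279

407 − 1 = 406 = 2^1 · 203, so d = 203.
5^1 ≡ 5 (mod 407)
5^2 ≡ 5^2 = 25 ≡ 25 (mod 407)
5^4 ≡ 25^2 = 625 ≡ 218 (mod 407)
5^8 ≡ 218^2 = 47524 ≡ 312 (mod 407)
5^16 ≡ 312^2 = 97344 ≡ 71 (mod 407)
5^32 ≡ 71^2 = 5041 ≡ 157 (mod 407)
5^64 ≡ 157^2 = 24649 ≡ 229 (mod 407)
5^128 ≡ 229^2 = 52441 ≡ 345 (mod 407)
203 = 128 + 64 + 8 + 2 + 1 in binary powers of 2.
So 5^203 ≡ 345 · 229 · 312 · 25 · 5 ≡ 279 (mod 407).
Squaring chain: 279; never reaches −1, so base 5 is a Miller–Rabin witness that 407 is composite.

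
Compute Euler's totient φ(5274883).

5184000

Factor: 5274883 = 151 · 181 · 193.
φ(5274883) = (151−1) · (181−1) · (193−1) = 150 · 180 · 192 = 5184000.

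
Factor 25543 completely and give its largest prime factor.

89

25543 = 7 · 3649
3649 = 41 · 89
89 is prime.
So 25543 = 7 · 41 · 89; the largest prime factor is 89.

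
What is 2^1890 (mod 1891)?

1768

2^1 ≡ 2 (mod 1891)
2^2 ≡ 2^2 = 4 ≡ 4 (mod 1891)
2^4 ≡ 4^2 = 16 ≡ 16 (mod 1891)
2^8 ≡ 16^2 = 256 ≡ 256 (mod 1891)
2^16 ≡ 256^2 = 65536 ≡ 1242 (mod 1891)
2^32 ≡ 1242^2 = 1542564 ≡ 1399 (mod 1891)
2^64 ≡ 1399^2 = 1957201 ≡ 16 (mod 1891)
2^128 ≡ 16^2 = 256 ≡ 256 (mod 1891)
2^256 ≡ 256^2 = 65536 ≡ 1242 (mod 1891)
2^512 ≡ 1242^2 = 1542564 ≡ 1399 (mod 1891)
2^1024 ≡ 1399^2 = 1957201 ≡ 16 (mod 1891)
1890 = 1024 + 512 + 256 + 64 + 32 + 2 in binary powers of 2.
So 2^1890 ≡ 16 · 1399 · 1242 · 16 · 1399 · 4 ≡ 1768 (mod 1891).
Since 1768 ≠ 1, base 2 is a Fermat witness: 1891 is composite.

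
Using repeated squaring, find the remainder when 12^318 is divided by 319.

12^1 ≡ 12 (mod 319)
12^2 ≡ 12^2 = 144 ≡ 144 (mod 319)
12^4 ≡ 144^2 = 20736 ≡ 1 (mod 319)
12^8 ≡ 1^2 = 1 ≡ 1 (mod 319)
12^16 ≡ 1^2 = 1 ≡ 1 (mod 319)
12^32 ≡ 1^2 = 1 ≡ 1 (mod 319)
12^64 ≡ 1^2 = 1 ≡ 1 (mod 319)
12^128 ≡ 1^2 = 1 ≡ 1 (mod 319)
12^256 ≡ 1^2 = 1 ≡ 1 (mod 319)
318 = 256 + 32 + 16 + 8 + 4 + 2 in binary powers of 2.
So 12^318 ≡ 1 · 1 · 1 · 1 · 1 · 144 ≡ 144 (mod 319).
Since 144 ≠ 1, base 12 is a Fermat witness: 319 is composite.

144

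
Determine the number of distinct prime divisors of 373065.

6

373065 = 3 · 124355
124355 = 5 · 24871
24871 = 7 · 3553
3553 = 11 · 323
323 = 17 · 19
373065 = 3 · 5 · 7 · 11 · 17 · 19, which has 6 distinct prime factors.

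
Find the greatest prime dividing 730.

730 = 2 · 365
365 = 5 · 73
73 is prime.
So 730 = 2 · 5 · 73; the largest prime factor is 73.

73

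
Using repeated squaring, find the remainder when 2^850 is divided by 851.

2^1 ≡ 2 (mod 851)
2^2 ≡ 2^2 = 4 ≡ 4 (mod 851)
2^4 ≡ 4^2 = 16 ≡ 16 (mod 851)
2^8 ≡ 16^2 = 256 ≡ 256 (mod 851)
2^16 ≡ 256^2 = 65536 ≡ 9 (mod 851)
2^32 ≡ 9^2 = 81 ≡ 81 (mod 851)
2^64 ≡ 81^2 = 6561 ≡ 604 (mod 851)
2^128 ≡ 604^2 = 364816 ≡ 588 (mod 851)
2^256 ≡ 588^2 = 345744 ≡ 238 (mod 851)
2^512 ≡ 238^2 = 56644 ≡ 478 (mod 851)
850 = 512 + 256 + 64 + 16 + 2 in binary powers of 2.
So 2^850 ≡ 478 · 238 · 604 · 9 · 4 ≡ 169 (mod 851).
Since 169 ≠ 1, base 2 is a Fermat witness: 851 is composite.

169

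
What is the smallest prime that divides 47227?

47227 is odd.
Digit sum 22, not divisible by 3.
Ends in 7: not divisible by 5.
7: 47227 = 7·6746 + 5
11: 47227 = 11·4293 + 4
13: 47227 = 13·3632 + 11
17: 47227 = 17·2778 + 1
19: 47227 = 19·2485 + 12
23: 47227 = 23·2053 + 8
29: 47227 = 29·1628 + 15
31: 47227 = 31·1523 + 14
37: 47227 = 37·1276 + 15
41: 47227 = 41·1151 + 36
43: 47227 = 43·1098 + 13
47: 47227 = 47·1004 + 39
53: 47227 = 53·891 + 4
59: 47227 = 59·800 + 27
61: 47227 = 61·774 + 13
67: 47227 = 67·704 + 59
71: 47227 = 71·665 + 12
73: 47227 = 73·646 + 69
79: 47227 = 79·597 + 64
83: 47227 = 83·569

83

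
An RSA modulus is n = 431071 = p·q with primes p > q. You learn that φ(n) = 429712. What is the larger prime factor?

857

φ(n) = (p−1)(q−1) = n − (p+q) + 1, so p + q = 431071 − 429712 + 1 = 1360.
p and q are the roots of t² − 1360t + 431071 = 0.
Discriminant: 1360² − 4·431071 = 1849600 − 1724284 = 125316; √125316 = 354.
q = (1360 − 354)/2 = 503, p = (1360 + 354)/2 = 857.
Check: 503 · 857 = 431071.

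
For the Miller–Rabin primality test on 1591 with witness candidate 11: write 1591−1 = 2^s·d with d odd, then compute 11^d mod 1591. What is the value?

924

1591 − 1 = 1590 = 2^1 · 795, so d = 795.
11^1 ≡ 11 (mod 1591)
11^2 ≡ 11^2 = 121 ≡ 121 (mod 1591)
11^4 ≡ 121^2 = 14641 ≡ 322 (mod 1591)
11^8 ≡ 322^2 = 103684 ≡ 269 (mod 1591)
11^16 ≡ 269^2 = 72361 ≡ 766 (mod 1591)
11^32 ≡ 766^2 = 586756 ≡ 1268 (mod 1591)
11^64 ≡ 1268^2 = 1607824 ≡ 914 (mod 1591)
11^128 ≡ 914^2 = 835396 ≡ 121 (mod 1591)
11^256 ≡ 121^2 = 14641 ≡ 322 (mod 1591)
11^512 ≡ 322^2 = 103684 ≡ 269 (mod 1591)
795 = 512 + 256 + 16 + 8 + 2 + 1 in binary powers of 2.
So 11^795 ≡ 269 · 322 · 766 · 269 · 121 · 11 ≡ 924 (mod 1591).
Squaring chain: 924; never reaches −1, so base 11 is a Miller–Rabin witness that 1591 is composite.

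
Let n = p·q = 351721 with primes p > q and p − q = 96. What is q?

Since p = q + 96, we have 351721 = q(q + 96), so q² + 96q − 351721 = 0.
Discriminant: 96² + 4·351721 = 9216 + 1406884 = 1416100; √1416100 = 1190.
q = (−96 + 1190)/2 = 547, and p = q + 96 = 643.
Check: 547 · 643 = 351721.

547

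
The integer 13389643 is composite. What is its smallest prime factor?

83

13389643 is odd.
Digit sum 37, not divisible by 3.
Ends in 3: not divisible by 5.
7: 13389643 = 7·1912806 + 1
11: 13389643 = 11·1217240 + 3
13: 13389643 = 13·1029972 + 7
17: 13389643 = 17·787626 + 1
19: 13389643 = 19·704718 + 1
23: 13389643 = 23·582158 + 9
29: 13389643 = 29·461711 + 24
31: 13389643 = 31·431923 + 30
37: 13389643 = 37·361882 + 9
41: 13389643 = 41·326576 + 27
43: 13389643 = 43·311387 + 2
47: 13389643 = 47·284886 + 1
53: 13389643 = 53·252634 + 41
59: 13389643 = 59·226943 + 6
61: 13389643 = 61·219502 + 21
67: 13389643 = 67·199845 + 28
71: 13389643 = 71·188586 + 37
73: 13389643 = 73·183419 + 56
79: 13389643 = 79·169489 + 12
83: 13389643 = 83·161321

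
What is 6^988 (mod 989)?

522

6^1 ≡ 6 (mod 989)
6^2 ≡ 6^2 = 36 ≡ 36 (mod 989)
6^4 ≡ 36^2 = 1296 ≡ 307 (mod 989)
6^8 ≡ 307^2 = 94249 ≡ 294 (mod 989)
6^16 ≡ 294^2 = 86436 ≡ 393 (mod 989)
6^32 ≡ 393^2 = 154449 ≡ 165 (mod 989)
6^64 ≡ 165^2 = 27225 ≡ 522 (mod 989)
6^128 ≡ 522^2 = 272484 ≡ 509 (mod 989)
6^256 ≡ 509^2 = 259081 ≡ 952 (mod 989)
6^512 ≡ 952^2 = 906304 ≡ 380 (mod 989)
988 = 512 + 256 + 128 + 64 + 16 + 8 + 4 in binary powers of 2.
So 6^988 ≡ 380 · 952 · 509 · 522 · 393 · 294 · 307 ≡ 522 (mod 989).
Since 522 ≠ 1, base 6 is a Fermat witness: 989 is composite.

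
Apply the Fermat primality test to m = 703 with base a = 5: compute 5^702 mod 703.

628

5^1 ≡ 5 (mod 703)
5^2 ≡ 5^2 = 25 ≡ 25 (mod 703)
5^4 ≡ 25^2 = 625 ≡ 625 (mod 703)
5^8 ≡ 625^2 = 390625 ≡ 460 (mod 703)
5^16 ≡ 460^2 = 211600 ≡ 700 (mod 703)
5^32 ≡ 700^2 = 490000 ≡ 9 (mod 703)
5^64 ≡ 9^2 = 81 ≡ 81 (mod 703)
5^128 ≡ 81^2 = 6561 ≡ 234 (mod 703)
5^256 ≡ 234^2 = 54756 ≡ 625 (mod 703)
5^512 ≡ 625^2 = 390625 ≡ 460 (mod 703)
702 = 512 + 128 + 32 + 16 + 8 + 4 + 2 in binary powers of 2.
So 5^702 ≡ 460 · 234 · 9 · 700 · 460 · 625 · 25 ≡ 628 (mod 703).
Since 628 ≠ 1, base 5 is a Fermat witness: 703 is composite.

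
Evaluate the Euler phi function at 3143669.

3078000

Factor: 3143669 = 109 · 151 · 191.
φ(3143669) = (109−1) · (151−1) · (191−1) = 108 · 150 · 190 = 3078000.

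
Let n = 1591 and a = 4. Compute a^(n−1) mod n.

692

4^1 ≡ 4 (mod 1591)
4^2 ≡ 4^2 = 16 ≡ 16 (mod 1591)
4^4 ≡ 16^2 = 256 ≡ 256 (mod 1591)
4^8 ≡ 256^2 = 65536 ≡ 305 (mod 1591)
4^16 ≡ 305^2 = 93025 ≡ 747 (mod 1591)
4^32 ≡ 747^2 = 558009 ≡ 1159 (mod 1591)
4^64 ≡ 1159^2 = 1343281 ≡ 477 (mod 1591)
4^128 ≡ 477^2 = 227529 ≡ 16 (mod 1591)
4^256 ≡ 16^2 = 256 ≡ 256 (mod 1591)
4^512 ≡ 256^2 = 65536 ≡ 305 (mod 1591)
4^1024 ≡ 305^2 = 93025 ≡ 747 (mod 1591)
1590 = 1024 + 512 + 32 + 16 + 4 + 2 in binary powers of 2.
So 4^1590 ≡ 747 · 305 · 1159 · 747 · 256 · 16 ≡ 692 (mod 1591).
Since 692 ≠ 1, base 4 is a Fermat witness: 1591 is composite.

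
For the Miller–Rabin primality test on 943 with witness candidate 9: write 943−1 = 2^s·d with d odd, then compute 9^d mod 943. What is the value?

943 − 1 = 942 = 2^1 · 471, so d = 471.
9^1 ≡ 9 (mod 943)
9^2 ≡ 9^2 = 81 ≡ 81 (mod 943)
9^4 ≡ 81^2 = 6561 ≡ 903 (mod 943)
9^8 ≡ 903^2 = 815409 ≡ 657 (mod 943)
9^16 ≡ 657^2 = 431649 ≡ 698 (mod 943)
9^32 ≡ 698^2 = 487204 ≡ 616 (mod 943)
9^64 ≡ 616^2 = 379456 ≡ 370 (mod 943)
9^128 ≡ 370^2 = 136900 ≡ 165 (mod 943)
9^256 ≡ 165^2 = 27225 ≡ 821 (mod 943)
471 = 256 + 128 + 64 + 16 + 4 + 2 + 1 in binary powers of 2.
So 9^471 ≡ 821 · 165 · 370 · 698 · 903 · 81 · 9 ≡ 278 (mod 943).
Squaring chain: 278; never reaches −1, so base 9 is a Miller–Rabin witness that 943 is composite.

278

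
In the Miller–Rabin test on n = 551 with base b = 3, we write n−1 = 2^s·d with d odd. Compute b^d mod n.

414

551 − 1 = 550 = 2^1 · 275, so d = 275.
3^1 ≡ 3 (mod 551)
3^2 ≡ 3^2 = 9 ≡ 9 (mod 551)
3^4 ≡ 9^2 = 81 ≡ 81 (mod 551)
3^8 ≡ 81^2 = 6561 ≡ 500 (mod 551)
3^16 ≡ 500^2 = 250000 ≡ 397 (mod 551)
3^32 ≡ 397^2 = 157609 ≡ 23 (mod 551)
3^64 ≡ 23^2 = 529 ≡ 529 (mod 551)
3^128 ≡ 529^2 = 279841 ≡ 484 (mod 551)
3^256 ≡ 484^2 = 234256 ≡ 81 (mod 551)
275 = 256 + 16 + 2 + 1 in binary powers of 2.
So 3^275 ≡ 81 · 397 · 9 · 3 ≡ 414 (mod 551).
Squaring chain: 414; never reaches −1, so base 3 is a Miller–Rabin witness that 551 is composite.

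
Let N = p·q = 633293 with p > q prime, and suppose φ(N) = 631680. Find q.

φ(n) = (p−1)(q−1) = n − (p+q) + 1, so p + q = 633293 − 631680 + 1 = 1614.
p and q are the roots of t² − 1614t + 633293 = 0.
Discriminant: 1614² − 4·633293 = 2604996 − 2533172 = 71824; √71824 = 268.
q = (1614 − 268)/2 = 673, p = (1614 + 268)/2 = 941.
Check: 673 · 941 = 633293.

673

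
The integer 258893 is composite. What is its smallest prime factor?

17

258893 is odd.
Digit sum 35, not divisible by 3.
Ends in 3: not divisible by 5.
7: 258893 = 7·36984 + 5
11: 258893 = 11·23535 + 8
13: 258893 = 13·19914 + 11
17: 258893 = 17·15229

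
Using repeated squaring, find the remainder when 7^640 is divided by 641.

1

7^1 ≡ 7 (mod 641)
7^2 ≡ 7^2 = 49 ≡ 49 (mod 641)
7^4 ≡ 49^2 = 2401 ≡ 478 (mod 641)
7^8 ≡ 478^2 = 228484 ≡ 288 (mod 641)
7^16 ≡ 288^2 = 82944 ≡ 255 (mod 641)
7^32 ≡ 255^2 = 65025 ≡ 284 (mod 641)
7^64 ≡ 284^2 = 80656 ≡ 531 (mod 641)
7^128 ≡ 531^2 = 281961 ≡ 562 (mod 641)
7^256 ≡ 562^2 = 315844 ≡ 472 (mod 641)
7^512 ≡ 472^2 = 222784 ≡ 357 (mod 641)
640 = 512 + 128 in binary powers of 2.
So 7^640 ≡ 357 · 562 ≡ 1 (mod 641).
Since the result is 1, base 7 gives no evidence that 641 is composite.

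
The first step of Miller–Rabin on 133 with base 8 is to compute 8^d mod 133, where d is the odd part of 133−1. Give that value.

113

133 − 1 = 132 = 2^2 · 33, so d = 33.
8^1 ≡ 8 (mod 133)
8^2 ≡ 8^2 = 64 ≡ 64 (mod 133)
8^4 ≡ 64^2 = 4096 ≡ 106 (mod 133)
8^8 ≡ 106^2 = 11236 ≡ 64 (mod 133)
8^16 ≡ 64^2 = 4096 ≡ 106 (mod 133)
8^32 ≡ 106^2 = 11236 ≡ 64 (mod 133)
33 = 32 + 1 in binary powers of 2.
So 8^33 ≡ 64 · 8 ≡ 113 (mod 133).
Squaring chain: 113 → 1; never reaches −1, so base 8 is a Miller–Rabin witness that 133 is composite.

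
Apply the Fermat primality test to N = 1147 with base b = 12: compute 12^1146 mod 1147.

1025

12^1 ≡ 12 (mod 1147)
12^2 ≡ 12^2 = 144 ≡ 144 (mod 1147)
12^4 ≡ 144^2 = 20736 ≡ 90 (mod 1147)
12^8 ≡ 90^2 = 8100 ≡ 71 (mod 1147)
12^16 ≡ 71^2 = 5041 ≡ 453 (mod 1147)
12^32 ≡ 453^2 = 205209 ≡ 1043 (mod 1147)
12^64 ≡ 1043^2 = 1087849 ≡ 493 (mod 1147)
12^128 ≡ 493^2 = 243049 ≡ 1032 (mod 1147)
12^256 ≡ 1032^2 = 1065024 ≡ 608 (mod 1147)
12^512 ≡ 608^2 = 369664 ≡ 330 (mod 1147)
12^1024 ≡ 330^2 = 108900 ≡ 1082 (mod 1147)
1146 = 1024 + 64 + 32 + 16 + 8 + 2 in binary powers of 2.
So 12^1146 ≡ 1082 · 493 · 1043 · 453 · 71 · 144 ≡ 1025 (mod 1147).
Since 1025 ≠ 1, base 12 is a Fermat witness: 1147 is composite.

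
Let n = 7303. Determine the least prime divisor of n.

7303 is odd.
Digit sum 13, not divisible by 3.
Ends in 3: not divisible by 5.
7: 7303 = 7·1043 + 2
11: 7303 = 11·663 + 10
13: 7303 = 13·561 + 10
17: 7303 = 17·429 + 10
19: 7303 = 19·384 + 7
23: 7303 = 23·317 + 12
29: 7303 = 29·251 + 24
31: 7303 = 31·235 + 18
37: 7303 = 37·197 + 14
41: 7303 = 41·178 + 5
43: 7303 = 43·169 + 36
47: 7303 = 47·155 + 18
53: 7303 = 53·137 + 42
59: 7303 = 59·123 + 46
61: 7303 = 61·119 + 44
67: 7303 = 67·109

67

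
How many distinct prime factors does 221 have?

2

221 = 13 · 17
221 = 13 · 17, which has 2 distinct prime factors.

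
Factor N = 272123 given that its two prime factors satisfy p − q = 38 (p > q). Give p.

541

Since p = q + 38, we have 272123 = q(q + 38), so q² + 38q − 272123 = 0.
Discriminant: 38² + 4·272123 = 1444 + 1088492 = 1089936; √1089936 = 1044.
q = (−38 + 1044)/2 = 503, and p = q + 38 = 541.
Check: 503 · 541 = 272123.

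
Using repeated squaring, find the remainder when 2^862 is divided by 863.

2^1 ≡ 2 (mod 863)
2^2 ≡ 2^2 = 4 ≡ 4 (mod 863)
2^4 ≡ 4^2 = 16 ≡ 16 (mod 863)
2^8 ≡ 16^2 = 256 ≡ 256 (mod 863)
2^16 ≡ 256^2 = 65536 ≡ 811 (mod 863)
2^32 ≡ 811^2 = 657721 ≡ 115 (mod 863)
2^64 ≡ 115^2 = 13225 ≡ 280 (mod 863)
2^128 ≡ 280^2 = 78400 ≡ 730 (mod 863)
2^256 ≡ 730^2 = 532900 ≡ 429 (mod 863)
2^512 ≡ 429^2 = 184041 ≡ 222 (mod 863)
862 = 512 + 256 + 64 + 16 + 8 + 4 + 2 in binary powers of 2.
So 2^862 ≡ 222 · 429 · 280 · 811 · 256 · 16 · 4 ≡ 1 (mod 863).
Since the result is 1, base 2 gives no evidence that 863 is composite.

1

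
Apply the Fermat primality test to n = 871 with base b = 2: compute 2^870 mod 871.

545

2^1 ≡ 2 (mod 871)
2^2 ≡ 2^2 = 4 ≡ 4 (mod 871)
2^4 ≡ 4^2 = 16 ≡ 16 (mod 871)
2^8 ≡ 16^2 = 256 ≡ 256 (mod 871)
2^16 ≡ 256^2 = 65536 ≡ 211 (mod 871)
2^32 ≡ 211^2 = 44521 ≡ 100 (mod 871)
2^64 ≡ 100^2 = 10000 ≡ 419 (mod 871)
2^128 ≡ 419^2 = 175561 ≡ 490 (mod 871)
2^256 ≡ 490^2 = 240100 ≡ 575 (mod 871)
2^512 ≡ 575^2 = 330625 ≡ 516 (mod 871)
870 = 512 + 256 + 64 + 32 + 4 + 2 in binary powers of 2.
So 2^870 ≡ 516 · 575 · 419 · 100 · 16 · 4 ≡ 545 (mod 871).
Since 545 ≠ 1, base 2 is a Fermat witness: 871 is composite.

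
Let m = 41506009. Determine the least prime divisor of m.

41506009 is odd.
Digit sum 25, not divisible by 3.
Ends in 9: not divisible by 5.
7: 41506009 = 7·5929429 + 6
11: 41506009 = 11·3773273 + 6
13: 41506009 = 13·3192769 + 12
17: 41506009 = 17·2441529 + 16
19: 41506009 = 19·2184526 + 15
23: 41506009 = 23·1804609 + 2
29: 41506009 = 29·1431241 + 20
31: 41506009 = 31·1338903 + 16
37: 41506009 = 37·1121784 + 1
41: 41506009 = 41·1012341 + 28
43: 41506009 = 43·965256 + 1
47: 41506009 = 47·883106 + 27
53: 41506009 = 53·783132 + 13
59: 41506009 = 59·703491 + 40
61: 41506009 = 61·680426 + 23
67: 41506009 = 67·619492 + 45
71: 41506009 = 71·584591 + 48
73: 41506009 = 73·568575 + 34
79: 41506009 = 79·525392 + 41
83: 41506009 = 83·500072 + 33
89: 41506009 = 89·466359 + 58
97: 41506009 = 97·427897

97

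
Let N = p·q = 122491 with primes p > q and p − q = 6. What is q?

347

Since p = q + 6, we have 122491 = q(q + 6), so q² + 6q − 122491 = 0.
Discriminant: 6² + 4·122491 = 36 + 489964 = 490000; √490000 = 700.
q = (−6 + 700)/2 = 347, and p = q + 6 = 353.
Check: 347 · 353 = 122491.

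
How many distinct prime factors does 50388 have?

5

50388 = 2^2 · 12597
12597 = 3 · 4199
4199 = 13 · 323
323 = 17 · 19
50388 = 2^2 · 3 · 13 · 17 · 19, which has 5 distinct prime factors.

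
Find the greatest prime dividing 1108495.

89

1108495 = 5 · 221699
221699 = 47 · 4717
4717 = 53 · 89
89 is prime.
So 1108495 = 5 · 47 · 53 · 89; the largest prime factor is 89.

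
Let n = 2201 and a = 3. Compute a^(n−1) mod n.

3^1 ≡ 3 (mod 2201)
3^2 ≡ 3^2 = 9 ≡ 9 (mod 2201)
3^4 ≡ 9^2 = 81 ≡ 81 (mod 2201)
3^8 ≡ 81^2 = 6561 ≡ 2159 (mod 2201)
3^16 ≡ 2159^2 = 4661281 ≡ 1764 (mod 2201)
3^32 ≡ 1764^2 = 3111696 ≡ 1683 (mod 2201)
3^64 ≡ 1683^2 = 2832489 ≡ 2003 (mod 2201)
3^128 ≡ 2003^2 = 4012009 ≡ 1787 (mod 2201)
3^256 ≡ 1787^2 = 3193369 ≡ 1919 (mod 2201)
3^512 ≡ 1919^2 = 3682561 ≡ 288 (mod 2201)
3^1024 ≡ 288^2 = 82944 ≡ 1507 (mod 2201)
3^2048 ≡ 1507^2 = 2271049 ≡ 1818 (mod 2201)
2200 = 2048 + 128 + 16 + 8 in binary powers of 2.
So 3^2200 ≡ 1818 · 1787 · 1764 · 2159 ≡ 1110 (mod 2201).
Since 1110 ≠ 1, base 3 is a Fermat witness: 2201 is composite.

1110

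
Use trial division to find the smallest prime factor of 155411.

23

155411 is odd.
Digit sum 17, not divisible by 3.
Ends in 1: not divisible by 5.
7: 155411 = 7·22201 + 4
11: 155411 = 11·14128 + 3
13: 155411 = 13·11954 + 9
17: 155411 = 17·9141 + 14
19: 155411 = 19·8179 + 10
23: 155411 = 23·6757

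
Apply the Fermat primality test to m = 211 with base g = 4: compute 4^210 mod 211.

1

4^1 ≡ 4 (mod 211)
4^2 ≡ 4^2 = 16 ≡ 16 (mod 211)
4^4 ≡ 16^2 = 256 ≡ 45 (mod 211)
4^8 ≡ 45^2 = 2025 ≡ 126 (mod 211)
4^16 ≡ 126^2 = 15876 ≡ 51 (mod 211)
4^32 ≡ 51^2 = 2601 ≡ 69 (mod 211)
4^64 ≡ 69^2 = 4761 ≡ 119 (mod 211)
4^128 ≡ 119^2 = 14161 ≡ 24 (mod 211)
210 = 128 + 64 + 16 + 2 in binary powers of 2.
So 4^210 ≡ 24 · 119 · 51 · 16 ≡ 1 (mod 211).
Since the result is 1, base 4 gives no evidence that 211 is composite.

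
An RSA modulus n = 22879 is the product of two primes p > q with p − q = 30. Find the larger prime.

Since p = q + 30, we have 22879 = q(q + 30), so q² + 30q − 22879 = 0.
Discriminant: 30² + 4·22879 = 900 + 91516 = 92416; √92416 = 304.
q = (−30 + 304)/2 = 137, and p = q + 30 = 167.
Check: 137 · 167 = 22879.

167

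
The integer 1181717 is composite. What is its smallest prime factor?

23

1181717 is odd.
Digit sum 26, not divisible by 3.
Ends in 7: not divisible by 5.
7: 1181717 = 7·168816 + 5
11: 1181717 = 11·107428 + 9
13: 1181717 = 13·90901 + 4
17: 1181717 = 17·69512 + 13
19: 1181717 = 19·62195 + 12
23: 1181717 = 23·51379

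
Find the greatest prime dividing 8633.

97

8633 = 89 · 97
97 is prime.
So 8633 = 89 · 97; the largest prime factor is 97.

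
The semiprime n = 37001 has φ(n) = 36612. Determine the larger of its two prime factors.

φ(n) = (p−1)(q−1) = n − (p+q) + 1, so p + q = 37001 − 36612 + 1 = 390.
p and q are the roots of t² − 390t + 37001 = 0.
Discriminant: 390² − 4·37001 = 152100 − 148004 = 4096; √4096 = 64.
q = (390 − 64)/2 = 163, p = (390 + 64)/2 = 227.
Check: 163 · 227 = 37001.

227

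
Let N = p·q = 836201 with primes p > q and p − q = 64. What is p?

Since p = q + 64, we have 836201 = q(q + 64), so q² + 64q − 836201 = 0.
Discriminant: 64² + 4·836201 = 4096 + 3344804 = 3348900; √3348900 = 1830.
q = (−64 + 1830)/2 = 883, and p = q + 64 = 947.
Check: 883 · 947 = 836201.

947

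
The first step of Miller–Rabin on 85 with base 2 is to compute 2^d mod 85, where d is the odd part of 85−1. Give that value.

85 − 1 = 84 = 2^2 · 21, so d = 21.
2^1 ≡ 2 (mod 85)
2^2 ≡ 2^2 = 4 ≡ 4 (mod 85)
2^4 ≡ 4^2 = 16 ≡ 16 (mod 85)
2^8 ≡ 16^2 = 256 ≡ 1 (mod 85)
2^16 ≡ 1^2 = 1 ≡ 1 (mod 85)
21 = 16 + 4 + 1 in binary powers of 2.
So 2^21 ≡ 1 · 16 · 2 ≡ 32 (mod 85).
Squaring chain: 32 → 4; never reaches −1, so base 2 is a Miller–Rabin witness that 85 is composite.

32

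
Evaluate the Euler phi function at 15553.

15300

Factor: 15553 = 103 · 151.
φ(15553) = (103−1) · (151−1) = 102 · 150 = 15300.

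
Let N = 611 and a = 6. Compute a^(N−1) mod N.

225

6^1 ≡ 6 (mod 611)
6^2 ≡ 6^2 = 36 ≡ 36 (mod 611)
6^4 ≡ 36^2 = 1296 ≡ 74 (mod 611)
6^8 ≡ 74^2 = 5476 ≡ 588 (mod 611)
6^16 ≡ 588^2 = 345744 ≡ 529 (mod 611)
6^32 ≡ 529^2 = 279841 ≡ 3 (mod 611)
6^64 ≡ 3^2 = 9 ≡ 9 (mod 611)
6^128 ≡ 9^2 = 81 ≡ 81 (mod 611)
6^256 ≡ 81^2 = 6561 ≡ 451 (mod 611)
6^512 ≡ 451^2 = 203401 ≡ 549 (mod 611)
610 = 512 + 64 + 32 + 2 in binary powers of 2.
So 6^610 ≡ 549 · 9 · 3 · 36 ≡ 225 (mod 611).
Since 225 ≠ 1, base 6 is a Fermat witness: 611 is composite.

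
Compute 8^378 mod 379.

1

8^1 ≡ 8 (mod 379)
8^2 ≡ 8^2 = 64 ≡ 64 (mod 379)
8^4 ≡ 64^2 = 4096 ≡ 306 (mod 379)
8^8 ≡ 306^2 = 93636 ≡ 23 (mod 379)
8^16 ≡ 23^2 = 529 ≡ 150 (mod 379)
8^32 ≡ 150^2 = 22500 ≡ 139 (mod 379)
8^64 ≡ 139^2 = 19321 ≡ 371 (mod 379)
8^128 ≡ 371^2 = 137641 ≡ 64 (mod 379)
8^256 ≡ 64^2 = 4096 ≡ 306 (mod 379)
378 = 256 + 64 + 32 + 16 + 8 + 2 in binary powers of 2.
So 8^378 ≡ 306 · 371 · 139 · 150 · 23 · 64 ≡ 1 (mod 379).
Since the result is 1, base 8 gives no evidence that 379 is composite.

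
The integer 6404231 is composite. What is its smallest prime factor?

97

6404231 is odd.
Digit sum 20, not divisible by 3.
Ends in 1: not divisible by 5.
7: 6404231 = 7·914890 + 1
11: 6404231 = 11·582202 + 9
13: 6404231 = 13·492633 + 2
17: 6404231 = 17·376719 + 8
19: 6404231 = 19·337064 + 15
23: 6404231 = 23·278444 + 19
29: 6404231 = 29·220835 + 16
31: 6404231 = 31·206588 + 3
37: 6404231 = 37·173087 + 12
41: 6404231 = 41·156200 + 31
43: 6404231 = 43·148935 + 26
47: 6404231 = 47·136260 + 11
53: 6404231 = 53·120834 + 29
59: 6404231 = 59·108546 + 17
61: 6404231 = 61·104987 + 24
67: 6404231 = 67·95585 + 36
71: 6404231 = 71·90200 + 31
73: 6404231 = 73·87729 + 14
79: 6404231 = 79·81066 + 17
83: 6404231 = 83·77159 + 34
89: 6404231 = 89·71957 + 58
97: 6404231 = 97·66023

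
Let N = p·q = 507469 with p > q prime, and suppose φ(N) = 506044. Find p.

743

φ(n) = (p−1)(q−1) = n − (p+q) + 1, so p + q = 507469 − 506044 + 1 = 1426.
p and q are the roots of t² − 1426t + 507469 = 0.
Discriminant: 1426² − 4·507469 = 2033476 − 2029876 = 3600; √3600 = 60.
q = (1426 − 60)/2 = 683, p = (1426 + 60)/2 = 743.
Check: 683 · 743 = 507469.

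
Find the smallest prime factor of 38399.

38399 is odd.
Digit sum 32, not divisible by 3.
Ends in 9: not divisible by 5.
7: 38399 = 7·5485 + 4
11: 38399 = 11·3490 + 9
13: 38399 = 13·2953 + 10
17: 38399 = 17·2258 + 13
19: 38399 = 19·2021

19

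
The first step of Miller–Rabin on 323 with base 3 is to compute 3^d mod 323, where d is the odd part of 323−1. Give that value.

323 − 1 = 322 = 2^1 · 161, so d = 161.
3^1 ≡ 3 (mod 323)
3^2 ≡ 3^2 = 9 ≡ 9 (mod 323)
3^4 ≡ 9^2 = 81 ≡ 81 (mod 323)
3^8 ≡ 81^2 = 6561 ≡ 101 (mod 323)
3^16 ≡ 101^2 = 10201 ≡ 188 (mod 323)
3^32 ≡ 188^2 = 35344 ≡ 137 (mod 323)
3^64 ≡ 137^2 = 18769 ≡ 35 (mod 323)
3^128 ≡ 35^2 = 1225 ≡ 256 (mod 323)
161 = 128 + 32 + 1 in binary powers of 2.
So 3^161 ≡ 256 · 137 · 3 ≡ 241 (mod 323).
Squaring chain: 241; never reaches −1, so base 3 is a Miller–Rabin witness that 323 is composite.

241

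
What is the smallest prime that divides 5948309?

5948309 is odd.
Digit sum 38, not divisible by 3.
Ends in 9: not divisible by 5.
7: 5948309 = 7·849758 + 3
11: 5948309 = 11·540755 + 4
13: 5948309 = 13·457562 + 3
17: 5948309 = 17·349900 + 9
19: 5948309 = 19·313068 + 17
23: 5948309 = 23·258622 + 3
29: 5948309 = 29·205114 + 3
31: 5948309 = 31·191880 + 29
37: 5948309 = 37·160765 + 4
41: 5948309 = 41·145080 + 29
43: 5948309 = 43·138332 + 33
47: 5948309 = 47·126559 + 36
53: 5948309 = 53·112232 + 13
59: 5948309 = 59·100818 + 47
61: 5948309 = 61·97513 + 16
67: 5948309 = 67·88780 + 49
71: 5948309 = 71·83779

71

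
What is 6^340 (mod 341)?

6^1 ≡ 6 (mod 341)
6^2 ≡ 6^2 = 36 ≡ 36 (mod 341)
6^4 ≡ 36^2 = 1296 ≡ 273 (mod 341)
6^8 ≡ 273^2 = 74529 ≡ 191 (mod 341)
6^16 ≡ 191^2 = 36481 ≡ 335 (mod 341)
6^32 ≡ 335^2 = 112225 ≡ 36 (mod 341)
6^64 ≡ 36^2 = 1296 ≡ 273 (mod 341)
6^128 ≡ 273^2 = 74529 ≡ 191 (mod 341)
6^256 ≡ 191^2 = 36481 ≡ 335 (mod 341)
340 = 256 + 64 + 16 + 4 in binary powers of 2.
So 6^340 ≡ 335 · 273 · 335 · 273 ≡ 56 (mod 341).
Since 56 ≠ 1, base 6 is a Fermat witness: 341 is composite.

56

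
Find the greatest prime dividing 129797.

129797 = 31 · 4187
4187 = 53 · 79
79 is prime.
So 129797 = 31 · 53 · 79; the largest prime factor is 79.

79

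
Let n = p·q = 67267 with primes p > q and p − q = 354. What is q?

Since p = q + 354, we have 67267 = q(q + 354), so q² + 354q − 67267 = 0.
Discriminant: 354² + 4·67267 = 125316 + 269068 = 394384; √394384 = 628.
q = (−354 + 628)/2 = 137, and p = q + 354 = 491.
Check: 137 · 491 = 67267.

137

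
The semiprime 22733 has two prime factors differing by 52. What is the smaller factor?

127

Since p = q + 52, we have 22733 = q(q + 52), so q² + 52q − 22733 = 0.
Discriminant: 52² + 4·22733 = 2704 + 90932 = 93636; √93636 = 306.
q = (−52 + 306)/2 = 127, and p = q + 52 = 179.
Check: 127 · 179 = 22733.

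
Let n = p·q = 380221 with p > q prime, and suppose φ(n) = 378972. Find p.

φ(n) = (p−1)(q−1) = n − (p+q) + 1, so p + q = 380221 − 378972 + 1 = 1250.
p and q are the roots of t² − 1250t + 380221 = 0.
Discriminant: 1250² − 4·380221 = 1562500 − 1520884 = 41616; √41616 = 204.
q = (1250 − 204)/2 = 523, p = (1250 + 204)/2 = 727.
Check: 523 · 727 = 380221.

727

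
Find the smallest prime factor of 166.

166 is even: 2 divides it.

2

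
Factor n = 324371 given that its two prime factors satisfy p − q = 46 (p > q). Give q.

Since p = q + 46, we have 324371 = q(q + 46), so q² + 46q − 324371 = 0.
Discriminant: 46² + 4·324371 = 2116 + 1297484 = 1299600; √1299600 = 1140.
q = (−46 + 1140)/2 = 547, and p = q + 46 = 593.
Check: 547 · 593 = 324371.

547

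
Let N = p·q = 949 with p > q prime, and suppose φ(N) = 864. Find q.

13

φ(n) = (p−1)(q−1) = n − (p+q) + 1, so p + q = 949 − 864 + 1 = 86.
p and q are the roots of t² − 86t + 949 = 0.
Discriminant: 86² − 4·949 = 7396 − 3796 = 3600; √3600 = 60.
q = (86 − 60)/2 = 13, p = (86 + 60)/2 = 73.
Check: 13 · 73 = 949.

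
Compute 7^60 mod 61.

1

7^1 ≡ 7 (mod 61)
7^2 ≡ 7^2 = 49 ≡ 49 (mod 61)
7^4 ≡ 49^2 = 2401 ≡ 22 (mod 61)
7^8 ≡ 22^2 = 484 ≡ 57 (mod 61)
7^16 ≡ 57^2 = 3249 ≡ 16 (mod 61)
7^32 ≡ 16^2 = 256 ≡ 12 (mod 61)
60 = 32 + 16 + 8 + 4 in binary powers of 2.
So 7^60 ≡ 12 · 16 · 57 · 22 ≡ 1 (mod 61).
Since the result is 1, base 7 gives no evidence that 61 is composite.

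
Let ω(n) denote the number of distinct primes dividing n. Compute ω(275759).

3

275759 = 11^2 · 2279
2279 = 43 · 53
275759 = 11^2 · 43 · 53, which has 3 distinct prime factors.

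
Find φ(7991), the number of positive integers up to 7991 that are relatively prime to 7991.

Factor: 7991 = 61 · 131.
φ(7991) = (61−1) · (131−1) = 60 · 130 = 7800.

7800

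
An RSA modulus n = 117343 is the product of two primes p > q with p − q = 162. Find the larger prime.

433

Since p = q + 162, we have 117343 = q(q + 162), so q² + 162q − 117343 = 0.
Discriminant: 162² + 4·117343 = 26244 + 469372 = 495616; √495616 = 704.
q = (−162 + 704)/2 = 271, and p = q + 162 = 433.
Check: 271 · 433 = 117343.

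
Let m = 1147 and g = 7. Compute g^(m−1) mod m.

7^1 ≡ 7 (mod 1147)
7^2 ≡ 7^2 = 49 ≡ 49 (mod 1147)
7^4 ≡ 49^2 = 2401 ≡ 107 (mod 1147)
7^8 ≡ 107^2 = 11449 ≡ 1126 (mod 1147)
7^16 ≡ 1126^2 = 1267876 ≡ 441 (mod 1147)
7^32 ≡ 441^2 = 194481 ≡ 638 (mod 1147)
7^64 ≡ 638^2 = 407044 ≡ 1006 (mod 1147)
7^128 ≡ 1006^2 = 1012036 ≡ 382 (mod 1147)
7^256 ≡ 382^2 = 145924 ≡ 255 (mod 1147)
7^512 ≡ 255^2 = 65025 ≡ 793 (mod 1147)
7^1024 ≡ 793^2 = 628849 ≡ 293 (mod 1147)
1146 = 1024 + 64 + 32 + 16 + 8 + 2 in binary powers of 2.
So 7^1146 ≡ 293 · 1006 · 638 · 441 · 1126 · 49 ≡ 1120 (mod 1147).
Since 1120 ≠ 1, base 7 is a Fermat witness: 1147 is composite.

1120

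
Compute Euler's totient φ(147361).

136752

Factor: 147361 = 23 · 43 · 149.
φ(147361) = (23−1) · (43−1) · (149−1) = 22 · 42 · 148 = 136752.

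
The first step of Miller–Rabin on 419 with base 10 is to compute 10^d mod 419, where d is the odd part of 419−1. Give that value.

418

419 − 1 = 418 = 2^1 · 209, so d = 209.
10^1 ≡ 10 (mod 419)
10^2 ≡ 10^2 = 100 ≡ 100 (mod 419)
10^4 ≡ 100^2 = 10000 ≡ 363 (mod 419)
10^8 ≡ 363^2 = 131769 ≡ 203 (mod 419)
10^16 ≡ 203^2 = 41209 ≡ 147 (mod 419)
10^32 ≡ 147^2 = 21609 ≡ 240 (mod 419)
10^64 ≡ 240^2 = 57600 ≡ 197 (mod 419)
10^128 ≡ 197^2 = 38809 ≡ 261 (mod 419)
209 = 128 + 64 + 16 + 1 in binary powers of 2.
So 10^209 ≡ 261 · 197 · 147 · 10 ≡ 418 (mod 419).
Since 10^d ≡ 418 (mod 419), base 10 does not prove 419 composite.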